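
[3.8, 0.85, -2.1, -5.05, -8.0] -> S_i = 3.80 + -2.95*i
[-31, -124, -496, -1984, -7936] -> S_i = -31*4^i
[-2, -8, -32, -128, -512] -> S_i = -2*4^i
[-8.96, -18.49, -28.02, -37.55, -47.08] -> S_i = -8.96 + -9.53*i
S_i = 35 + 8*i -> [35, 43, 51, 59, 67]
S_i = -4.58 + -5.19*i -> [-4.58, -9.77, -14.96, -20.15, -25.34]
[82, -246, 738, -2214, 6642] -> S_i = 82*-3^i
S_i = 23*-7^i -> [23, -161, 1127, -7889, 55223]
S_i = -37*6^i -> [-37, -222, -1332, -7992, -47952]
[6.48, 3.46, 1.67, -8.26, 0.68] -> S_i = Random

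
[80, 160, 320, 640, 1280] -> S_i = 80*2^i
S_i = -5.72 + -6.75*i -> [-5.72, -12.47, -19.22, -25.97, -32.72]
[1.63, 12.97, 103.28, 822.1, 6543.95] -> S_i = 1.63*7.96^i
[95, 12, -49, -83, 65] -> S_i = Random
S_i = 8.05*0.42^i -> [8.05, 3.38, 1.42, 0.6, 0.25]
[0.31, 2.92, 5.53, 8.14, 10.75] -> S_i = 0.31 + 2.61*i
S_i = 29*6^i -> [29, 174, 1044, 6264, 37584]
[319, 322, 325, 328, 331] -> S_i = 319 + 3*i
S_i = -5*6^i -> [-5, -30, -180, -1080, -6480]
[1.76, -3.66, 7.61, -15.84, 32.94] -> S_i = 1.76*(-2.08)^i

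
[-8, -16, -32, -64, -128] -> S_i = -8*2^i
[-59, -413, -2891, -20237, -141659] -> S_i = -59*7^i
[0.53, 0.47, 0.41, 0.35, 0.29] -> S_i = 0.53 + -0.06*i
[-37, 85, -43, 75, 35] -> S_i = Random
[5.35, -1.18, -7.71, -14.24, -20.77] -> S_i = 5.35 + -6.53*i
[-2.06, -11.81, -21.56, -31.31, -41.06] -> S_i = -2.06 + -9.75*i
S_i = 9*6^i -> [9, 54, 324, 1944, 11664]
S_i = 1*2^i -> [1, 2, 4, 8, 16]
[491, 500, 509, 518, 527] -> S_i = 491 + 9*i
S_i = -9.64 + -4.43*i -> [-9.64, -14.07, -18.5, -22.93, -27.36]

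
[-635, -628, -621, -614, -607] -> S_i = -635 + 7*i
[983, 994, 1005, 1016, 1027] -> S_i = 983 + 11*i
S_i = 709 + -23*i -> [709, 686, 663, 640, 617]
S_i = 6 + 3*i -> [6, 9, 12, 15, 18]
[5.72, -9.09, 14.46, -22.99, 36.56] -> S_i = 5.72*(-1.59)^i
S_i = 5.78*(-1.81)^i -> [5.78, -10.46, 18.94, -34.27, 62.04]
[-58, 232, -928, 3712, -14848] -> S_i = -58*-4^i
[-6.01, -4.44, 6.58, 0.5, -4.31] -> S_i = Random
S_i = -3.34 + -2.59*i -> [-3.34, -5.93, -8.52, -11.11, -13.7]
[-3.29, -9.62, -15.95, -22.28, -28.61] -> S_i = -3.29 + -6.33*i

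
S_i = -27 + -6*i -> [-27, -33, -39, -45, -51]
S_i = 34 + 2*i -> [34, 36, 38, 40, 42]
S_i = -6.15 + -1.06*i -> [-6.15, -7.21, -8.27, -9.33, -10.39]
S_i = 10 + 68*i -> [10, 78, 146, 214, 282]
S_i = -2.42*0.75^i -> [-2.42, -1.82, -1.36, -1.02, -0.77]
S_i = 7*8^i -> [7, 56, 448, 3584, 28672]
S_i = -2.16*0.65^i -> [-2.16, -1.4, -0.91, -0.59, -0.39]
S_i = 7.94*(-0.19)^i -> [7.94, -1.51, 0.29, -0.05, 0.01]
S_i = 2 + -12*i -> [2, -10, -22, -34, -46]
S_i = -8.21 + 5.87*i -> [-8.21, -2.34, 3.53, 9.4, 15.27]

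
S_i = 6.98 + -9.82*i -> [6.98, -2.84, -12.66, -22.48, -32.3]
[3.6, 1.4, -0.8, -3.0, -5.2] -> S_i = 3.60 + -2.20*i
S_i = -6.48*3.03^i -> [-6.48, -19.63, -59.49, -180.26, -546.19]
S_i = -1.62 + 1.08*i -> [-1.62, -0.54, 0.54, 1.62, 2.7]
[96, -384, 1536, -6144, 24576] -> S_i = 96*-4^i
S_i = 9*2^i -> [9, 18, 36, 72, 144]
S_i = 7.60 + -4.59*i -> [7.6, 3.01, -1.58, -6.17, -10.76]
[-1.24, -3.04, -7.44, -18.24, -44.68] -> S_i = -1.24*2.45^i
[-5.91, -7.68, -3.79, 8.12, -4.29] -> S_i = Random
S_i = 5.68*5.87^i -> [5.68, 33.34, 195.72, 1148.85, 6743.74]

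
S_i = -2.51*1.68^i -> [-2.51, -4.22, -7.08, -11.9, -19.99]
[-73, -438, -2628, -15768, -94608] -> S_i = -73*6^i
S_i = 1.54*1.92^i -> [1.54, 2.96, 5.68, 10.9, 20.93]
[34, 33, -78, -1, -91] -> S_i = Random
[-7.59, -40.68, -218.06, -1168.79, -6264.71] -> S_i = -7.59*5.36^i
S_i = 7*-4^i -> [7, -28, 112, -448, 1792]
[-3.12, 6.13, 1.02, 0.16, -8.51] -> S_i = Random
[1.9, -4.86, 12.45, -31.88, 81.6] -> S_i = 1.90*(-2.56)^i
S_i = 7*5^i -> [7, 35, 175, 875, 4375]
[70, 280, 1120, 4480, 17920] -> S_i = 70*4^i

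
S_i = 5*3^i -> [5, 15, 45, 135, 405]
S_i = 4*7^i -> [4, 28, 196, 1372, 9604]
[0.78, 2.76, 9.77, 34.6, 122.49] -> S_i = 0.78*3.54^i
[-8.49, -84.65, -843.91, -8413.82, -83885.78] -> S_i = -8.49*9.97^i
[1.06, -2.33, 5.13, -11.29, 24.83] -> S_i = 1.06*(-2.20)^i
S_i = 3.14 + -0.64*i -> [3.14, 2.5, 1.86, 1.22, 0.58]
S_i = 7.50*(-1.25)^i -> [7.5, -9.38, 11.72, -14.65, 18.31]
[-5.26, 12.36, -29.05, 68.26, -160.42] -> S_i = -5.26*(-2.35)^i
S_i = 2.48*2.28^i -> [2.48, 5.65, 12.89, 29.39, 67.02]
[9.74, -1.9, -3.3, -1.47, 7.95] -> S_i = Random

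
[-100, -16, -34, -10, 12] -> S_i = Random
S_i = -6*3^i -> [-6, -18, -54, -162, -486]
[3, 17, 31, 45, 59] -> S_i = 3 + 14*i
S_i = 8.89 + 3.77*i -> [8.89, 12.66, 16.43, 20.2, 23.97]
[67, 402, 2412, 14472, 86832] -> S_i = 67*6^i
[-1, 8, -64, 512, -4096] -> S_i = -1*-8^i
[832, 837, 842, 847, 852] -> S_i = 832 + 5*i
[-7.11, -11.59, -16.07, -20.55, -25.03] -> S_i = -7.11 + -4.48*i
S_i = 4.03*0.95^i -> [4.03, 3.83, 3.64, 3.46, 3.28]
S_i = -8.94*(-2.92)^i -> [-8.94, 26.1, -76.23, 222.58, -649.93]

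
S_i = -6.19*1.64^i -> [-6.19, -10.15, -16.65, -27.3, -44.78]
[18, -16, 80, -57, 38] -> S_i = Random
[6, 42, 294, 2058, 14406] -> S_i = 6*7^i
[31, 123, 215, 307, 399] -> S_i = 31 + 92*i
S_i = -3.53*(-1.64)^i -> [-3.53, 5.79, -9.49, 15.57, -25.54]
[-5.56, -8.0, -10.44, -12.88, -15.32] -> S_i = -5.56 + -2.44*i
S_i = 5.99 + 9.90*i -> [5.99, 15.89, 25.79, 35.69, 45.59]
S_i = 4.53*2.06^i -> [4.53, 9.33, 19.22, 39.6, 81.58]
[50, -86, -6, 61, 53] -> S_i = Random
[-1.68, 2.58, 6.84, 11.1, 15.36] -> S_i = -1.68 + 4.26*i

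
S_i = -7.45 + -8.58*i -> [-7.45, -16.03, -24.61, -33.19, -41.77]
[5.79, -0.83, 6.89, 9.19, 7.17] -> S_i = Random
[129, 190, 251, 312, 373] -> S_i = 129 + 61*i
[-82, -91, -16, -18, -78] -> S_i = Random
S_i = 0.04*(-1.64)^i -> [0.04, -0.07, 0.11, -0.18, 0.29]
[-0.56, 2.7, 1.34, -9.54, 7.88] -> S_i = Random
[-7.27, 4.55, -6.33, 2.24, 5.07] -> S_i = Random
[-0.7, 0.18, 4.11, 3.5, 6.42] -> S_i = Random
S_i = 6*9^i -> [6, 54, 486, 4374, 39366]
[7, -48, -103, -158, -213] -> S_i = 7 + -55*i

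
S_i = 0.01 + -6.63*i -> [0.01, -6.62, -13.25, -19.88, -26.51]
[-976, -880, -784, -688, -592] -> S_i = -976 + 96*i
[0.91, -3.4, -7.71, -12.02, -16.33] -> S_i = 0.91 + -4.31*i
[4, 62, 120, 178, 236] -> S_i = 4 + 58*i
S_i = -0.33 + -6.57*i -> [-0.33, -6.9, -13.47, -20.04, -26.61]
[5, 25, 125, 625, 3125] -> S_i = 5*5^i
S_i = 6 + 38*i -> [6, 44, 82, 120, 158]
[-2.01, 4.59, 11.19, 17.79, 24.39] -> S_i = -2.01 + 6.60*i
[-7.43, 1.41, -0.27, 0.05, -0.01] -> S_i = -7.43*(-0.19)^i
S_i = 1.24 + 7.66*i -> [1.24, 8.9, 16.56, 24.22, 31.88]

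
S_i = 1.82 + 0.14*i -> [1.82, 1.96, 2.1, 2.24, 2.38]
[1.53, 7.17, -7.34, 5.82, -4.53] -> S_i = Random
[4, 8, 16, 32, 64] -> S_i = 4*2^i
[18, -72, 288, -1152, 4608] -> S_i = 18*-4^i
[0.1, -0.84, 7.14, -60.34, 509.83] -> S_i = 0.10*(-8.45)^i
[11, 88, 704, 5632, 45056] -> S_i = 11*8^i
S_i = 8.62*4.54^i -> [8.62, 39.13, 177.67, 806.63, 3662.1]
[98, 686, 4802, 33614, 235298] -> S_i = 98*7^i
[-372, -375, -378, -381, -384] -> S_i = -372 + -3*i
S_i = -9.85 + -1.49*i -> [-9.85, -11.34, -12.83, -14.32, -15.81]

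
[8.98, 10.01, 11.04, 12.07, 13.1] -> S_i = 8.98 + 1.03*i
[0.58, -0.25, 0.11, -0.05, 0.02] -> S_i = 0.58*(-0.43)^i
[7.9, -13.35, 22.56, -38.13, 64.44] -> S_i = 7.90*(-1.69)^i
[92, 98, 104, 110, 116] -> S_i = 92 + 6*i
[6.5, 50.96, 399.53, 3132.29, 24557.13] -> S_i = 6.50*7.84^i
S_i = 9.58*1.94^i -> [9.58, 18.59, 36.06, 69.95, 135.7]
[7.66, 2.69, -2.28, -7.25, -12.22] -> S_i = 7.66 + -4.97*i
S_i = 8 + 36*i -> [8, 44, 80, 116, 152]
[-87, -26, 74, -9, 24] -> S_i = Random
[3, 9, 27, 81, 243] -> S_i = 3*3^i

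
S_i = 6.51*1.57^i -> [6.51, 10.22, 16.05, 25.19, 39.55]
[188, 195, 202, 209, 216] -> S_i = 188 + 7*i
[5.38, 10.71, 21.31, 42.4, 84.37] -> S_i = 5.38*1.99^i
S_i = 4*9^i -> [4, 36, 324, 2916, 26244]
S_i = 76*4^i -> [76, 304, 1216, 4864, 19456]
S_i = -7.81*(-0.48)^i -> [-7.81, 3.75, -1.8, 0.86, -0.41]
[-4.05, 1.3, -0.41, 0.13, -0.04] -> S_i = -4.05*(-0.32)^i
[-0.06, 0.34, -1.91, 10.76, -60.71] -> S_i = -0.06*(-5.64)^i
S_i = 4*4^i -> [4, 16, 64, 256, 1024]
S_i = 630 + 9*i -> [630, 639, 648, 657, 666]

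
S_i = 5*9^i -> [5, 45, 405, 3645, 32805]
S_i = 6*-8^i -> [6, -48, 384, -3072, 24576]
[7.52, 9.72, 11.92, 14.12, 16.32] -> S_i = 7.52 + 2.20*i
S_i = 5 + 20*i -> [5, 25, 45, 65, 85]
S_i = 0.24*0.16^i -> [0.24, 0.04, 0.01, 0.0, 0.0]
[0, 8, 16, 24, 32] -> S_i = 0 + 8*i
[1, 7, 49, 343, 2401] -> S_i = 1*7^i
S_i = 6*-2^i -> [6, -12, 24, -48, 96]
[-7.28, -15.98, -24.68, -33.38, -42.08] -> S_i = -7.28 + -8.70*i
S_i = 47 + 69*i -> [47, 116, 185, 254, 323]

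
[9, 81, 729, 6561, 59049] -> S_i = 9*9^i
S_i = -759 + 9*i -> [-759, -750, -741, -732, -723]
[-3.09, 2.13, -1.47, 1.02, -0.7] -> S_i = -3.09*(-0.69)^i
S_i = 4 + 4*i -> [4, 8, 12, 16, 20]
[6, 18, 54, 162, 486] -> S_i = 6*3^i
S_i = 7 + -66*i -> [7, -59, -125, -191, -257]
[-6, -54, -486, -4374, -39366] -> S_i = -6*9^i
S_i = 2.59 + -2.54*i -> [2.59, 0.05, -2.49, -5.03, -7.57]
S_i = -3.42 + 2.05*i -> [-3.42, -1.37, 0.68, 2.73, 4.78]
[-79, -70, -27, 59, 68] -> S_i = Random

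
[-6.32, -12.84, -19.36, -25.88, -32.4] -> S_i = -6.32 + -6.52*i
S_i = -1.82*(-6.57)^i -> [-1.82, 11.96, -78.56, 516.14, -3391.04]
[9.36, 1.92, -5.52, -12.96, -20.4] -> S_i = 9.36 + -7.44*i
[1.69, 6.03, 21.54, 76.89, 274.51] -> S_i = 1.69*3.57^i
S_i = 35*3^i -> [35, 105, 315, 945, 2835]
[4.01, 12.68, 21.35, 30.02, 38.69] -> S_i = 4.01 + 8.67*i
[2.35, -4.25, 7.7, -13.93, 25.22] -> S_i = 2.35*(-1.81)^i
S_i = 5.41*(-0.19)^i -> [5.41, -1.03, 0.2, -0.04, 0.01]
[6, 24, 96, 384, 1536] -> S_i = 6*4^i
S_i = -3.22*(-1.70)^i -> [-3.22, 5.47, -9.31, 15.82, -26.89]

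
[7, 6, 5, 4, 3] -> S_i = 7 + -1*i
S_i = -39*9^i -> [-39, -351, -3159, -28431, -255879]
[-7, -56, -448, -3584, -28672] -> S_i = -7*8^i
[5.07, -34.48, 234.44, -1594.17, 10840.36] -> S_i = 5.07*(-6.80)^i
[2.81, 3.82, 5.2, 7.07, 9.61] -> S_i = 2.81*1.36^i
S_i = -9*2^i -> [-9, -18, -36, -72, -144]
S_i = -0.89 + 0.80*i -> [-0.89, -0.09, 0.71, 1.51, 2.31]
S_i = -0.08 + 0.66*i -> [-0.08, 0.58, 1.24, 1.9, 2.56]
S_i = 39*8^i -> [39, 312, 2496, 19968, 159744]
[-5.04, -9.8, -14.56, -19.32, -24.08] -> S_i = -5.04 + -4.76*i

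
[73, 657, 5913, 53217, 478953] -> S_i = 73*9^i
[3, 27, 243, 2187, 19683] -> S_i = 3*9^i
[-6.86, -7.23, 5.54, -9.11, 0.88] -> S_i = Random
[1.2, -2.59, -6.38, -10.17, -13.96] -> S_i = 1.20 + -3.79*i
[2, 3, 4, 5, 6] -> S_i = 2 + 1*i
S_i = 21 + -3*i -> [21, 18, 15, 12, 9]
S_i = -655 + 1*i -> [-655, -654, -653, -652, -651]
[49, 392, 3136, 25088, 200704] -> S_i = 49*8^i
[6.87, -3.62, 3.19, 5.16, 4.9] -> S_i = Random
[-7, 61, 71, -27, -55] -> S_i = Random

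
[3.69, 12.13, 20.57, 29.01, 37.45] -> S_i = 3.69 + 8.44*i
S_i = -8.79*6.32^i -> [-8.79, -55.55, -351.09, -2218.91, -14023.52]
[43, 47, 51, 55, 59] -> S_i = 43 + 4*i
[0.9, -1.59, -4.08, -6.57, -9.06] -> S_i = 0.90 + -2.49*i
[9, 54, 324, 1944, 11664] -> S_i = 9*6^i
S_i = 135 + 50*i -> [135, 185, 235, 285, 335]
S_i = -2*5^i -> [-2, -10, -50, -250, -1250]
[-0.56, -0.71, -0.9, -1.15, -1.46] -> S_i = -0.56*1.27^i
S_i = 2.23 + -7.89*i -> [2.23, -5.66, -13.55, -21.44, -29.33]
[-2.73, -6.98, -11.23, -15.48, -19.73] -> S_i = -2.73 + -4.25*i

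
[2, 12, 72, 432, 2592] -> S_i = 2*6^i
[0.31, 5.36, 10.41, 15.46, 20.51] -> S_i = 0.31 + 5.05*i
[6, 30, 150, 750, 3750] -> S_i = 6*5^i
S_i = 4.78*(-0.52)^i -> [4.78, -2.49, 1.29, -0.67, 0.35]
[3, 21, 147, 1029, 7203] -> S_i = 3*7^i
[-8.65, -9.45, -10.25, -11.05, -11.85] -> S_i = -8.65 + -0.80*i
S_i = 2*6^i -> [2, 12, 72, 432, 2592]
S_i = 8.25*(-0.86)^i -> [8.25, -7.1, 6.1, -5.25, 4.51]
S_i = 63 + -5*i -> [63, 58, 53, 48, 43]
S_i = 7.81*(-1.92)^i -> [7.81, -15.0, 28.79, -55.28, 106.13]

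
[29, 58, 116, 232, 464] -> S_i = 29*2^i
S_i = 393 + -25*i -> [393, 368, 343, 318, 293]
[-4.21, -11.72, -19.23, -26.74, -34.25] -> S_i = -4.21 + -7.51*i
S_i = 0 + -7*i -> [0, -7, -14, -21, -28]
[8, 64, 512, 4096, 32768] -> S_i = 8*8^i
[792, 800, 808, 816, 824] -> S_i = 792 + 8*i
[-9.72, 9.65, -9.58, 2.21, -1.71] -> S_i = Random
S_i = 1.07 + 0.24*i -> [1.07, 1.31, 1.55, 1.79, 2.03]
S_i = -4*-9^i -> [-4, 36, -324, 2916, -26244]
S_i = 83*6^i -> [83, 498, 2988, 17928, 107568]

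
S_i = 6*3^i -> [6, 18, 54, 162, 486]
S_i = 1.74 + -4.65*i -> [1.74, -2.91, -7.56, -12.21, -16.86]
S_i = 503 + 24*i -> [503, 527, 551, 575, 599]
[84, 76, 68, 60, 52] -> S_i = 84 + -8*i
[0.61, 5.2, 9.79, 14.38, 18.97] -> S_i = 0.61 + 4.59*i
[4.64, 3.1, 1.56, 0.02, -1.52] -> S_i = 4.64 + -1.54*i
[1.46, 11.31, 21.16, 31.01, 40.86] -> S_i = 1.46 + 9.85*i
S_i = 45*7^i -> [45, 315, 2205, 15435, 108045]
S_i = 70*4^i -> [70, 280, 1120, 4480, 17920]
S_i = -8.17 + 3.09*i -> [-8.17, -5.08, -1.99, 1.1, 4.19]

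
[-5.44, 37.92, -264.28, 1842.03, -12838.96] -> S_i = -5.44*(-6.97)^i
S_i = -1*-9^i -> [-1, 9, -81, 729, -6561]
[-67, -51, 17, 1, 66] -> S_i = Random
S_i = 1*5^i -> [1, 5, 25, 125, 625]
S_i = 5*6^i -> [5, 30, 180, 1080, 6480]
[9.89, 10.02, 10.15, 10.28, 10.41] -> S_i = 9.89 + 0.13*i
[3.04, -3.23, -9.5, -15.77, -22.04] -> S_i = 3.04 + -6.27*i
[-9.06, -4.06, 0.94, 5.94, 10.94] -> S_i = -9.06 + 5.00*i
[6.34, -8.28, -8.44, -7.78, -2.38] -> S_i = Random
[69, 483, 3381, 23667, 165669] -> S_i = 69*7^i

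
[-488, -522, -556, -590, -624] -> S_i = -488 + -34*i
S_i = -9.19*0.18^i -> [-9.19, -1.65, -0.3, -0.05, -0.01]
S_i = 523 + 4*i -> [523, 527, 531, 535, 539]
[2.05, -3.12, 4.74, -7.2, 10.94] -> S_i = 2.05*(-1.52)^i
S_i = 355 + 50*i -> [355, 405, 455, 505, 555]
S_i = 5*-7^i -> [5, -35, 245, -1715, 12005]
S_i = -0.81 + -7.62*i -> [-0.81, -8.43, -16.05, -23.67, -31.29]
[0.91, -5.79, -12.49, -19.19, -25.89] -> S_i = 0.91 + -6.70*i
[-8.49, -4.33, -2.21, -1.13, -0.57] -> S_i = -8.49*0.51^i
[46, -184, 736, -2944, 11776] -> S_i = 46*-4^i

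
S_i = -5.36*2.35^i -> [-5.36, -12.6, -29.6, -69.56, -163.47]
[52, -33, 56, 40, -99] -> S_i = Random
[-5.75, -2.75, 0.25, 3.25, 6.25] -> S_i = -5.75 + 3.00*i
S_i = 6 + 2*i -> [6, 8, 10, 12, 14]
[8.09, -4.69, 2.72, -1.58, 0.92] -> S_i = 8.09*(-0.58)^i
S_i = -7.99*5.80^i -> [-7.99, -46.34, -268.78, -1558.94, -9041.88]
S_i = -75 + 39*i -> [-75, -36, 3, 42, 81]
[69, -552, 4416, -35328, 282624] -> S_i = 69*-8^i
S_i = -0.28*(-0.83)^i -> [-0.28, 0.23, -0.19, 0.16, -0.13]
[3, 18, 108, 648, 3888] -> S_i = 3*6^i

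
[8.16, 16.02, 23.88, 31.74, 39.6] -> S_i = 8.16 + 7.86*i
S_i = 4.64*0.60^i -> [4.64, 2.78, 1.67, 1.0, 0.6]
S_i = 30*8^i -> [30, 240, 1920, 15360, 122880]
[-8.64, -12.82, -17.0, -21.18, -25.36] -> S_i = -8.64 + -4.18*i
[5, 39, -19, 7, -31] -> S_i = Random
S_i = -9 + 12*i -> [-9, 3, 15, 27, 39]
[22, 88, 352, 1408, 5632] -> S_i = 22*4^i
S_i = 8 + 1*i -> [8, 9, 10, 11, 12]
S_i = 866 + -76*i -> [866, 790, 714, 638, 562]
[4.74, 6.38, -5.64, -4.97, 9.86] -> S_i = Random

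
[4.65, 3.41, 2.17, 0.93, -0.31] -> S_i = 4.65 + -1.24*i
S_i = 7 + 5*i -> [7, 12, 17, 22, 27]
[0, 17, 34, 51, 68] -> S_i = 0 + 17*i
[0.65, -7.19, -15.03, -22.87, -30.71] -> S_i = 0.65 + -7.84*i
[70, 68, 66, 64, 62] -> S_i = 70 + -2*i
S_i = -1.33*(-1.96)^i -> [-1.33, 2.61, -5.11, 10.01, -19.63]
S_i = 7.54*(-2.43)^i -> [7.54, -18.32, 44.52, -108.19, 262.9]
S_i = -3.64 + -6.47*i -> [-3.64, -10.11, -16.58, -23.05, -29.52]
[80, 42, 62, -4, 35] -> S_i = Random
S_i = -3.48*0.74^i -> [-3.48, -2.58, -1.91, -1.41, -1.04]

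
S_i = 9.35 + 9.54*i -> [9.35, 18.89, 28.43, 37.97, 47.51]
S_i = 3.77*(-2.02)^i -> [3.77, -7.62, 15.38, -31.07, 62.77]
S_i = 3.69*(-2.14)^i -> [3.69, -7.9, 16.9, -36.16, 77.39]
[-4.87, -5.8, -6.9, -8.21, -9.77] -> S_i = -4.87*1.19^i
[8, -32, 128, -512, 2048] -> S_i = 8*-4^i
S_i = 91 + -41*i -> [91, 50, 9, -32, -73]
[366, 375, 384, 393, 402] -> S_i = 366 + 9*i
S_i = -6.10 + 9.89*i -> [-6.1, 3.79, 13.68, 23.57, 33.46]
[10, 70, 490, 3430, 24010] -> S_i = 10*7^i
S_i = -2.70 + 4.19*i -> [-2.7, 1.49, 5.68, 9.87, 14.06]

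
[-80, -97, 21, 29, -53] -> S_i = Random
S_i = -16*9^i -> [-16, -144, -1296, -11664, -104976]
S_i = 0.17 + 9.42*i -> [0.17, 9.59, 19.01, 28.43, 37.85]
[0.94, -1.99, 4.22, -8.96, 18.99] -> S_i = 0.94*(-2.12)^i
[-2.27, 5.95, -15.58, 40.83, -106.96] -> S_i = -2.27*(-2.62)^i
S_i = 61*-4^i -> [61, -244, 976, -3904, 15616]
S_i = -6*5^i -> [-6, -30, -150, -750, -3750]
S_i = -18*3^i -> [-18, -54, -162, -486, -1458]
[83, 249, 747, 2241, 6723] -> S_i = 83*3^i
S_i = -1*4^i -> [-1, -4, -16, -64, -256]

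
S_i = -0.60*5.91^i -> [-0.6, -3.55, -20.96, -123.86, -731.98]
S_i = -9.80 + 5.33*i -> [-9.8, -4.47, 0.86, 6.19, 11.52]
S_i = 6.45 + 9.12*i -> [6.45, 15.57, 24.69, 33.81, 42.93]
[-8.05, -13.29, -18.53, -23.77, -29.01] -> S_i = -8.05 + -5.24*i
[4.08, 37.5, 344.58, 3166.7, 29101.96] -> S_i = 4.08*9.19^i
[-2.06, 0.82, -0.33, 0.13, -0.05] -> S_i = -2.06*(-0.40)^i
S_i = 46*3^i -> [46, 138, 414, 1242, 3726]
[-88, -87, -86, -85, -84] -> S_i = -88 + 1*i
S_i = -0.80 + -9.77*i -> [-0.8, -10.57, -20.34, -30.11, -39.88]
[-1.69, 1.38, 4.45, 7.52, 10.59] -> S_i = -1.69 + 3.07*i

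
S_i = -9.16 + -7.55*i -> [-9.16, -16.71, -24.26, -31.81, -39.36]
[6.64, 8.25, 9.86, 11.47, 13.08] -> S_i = 6.64 + 1.61*i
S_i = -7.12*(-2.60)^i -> [-7.12, 18.51, -48.13, 125.14, -325.37]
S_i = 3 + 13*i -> [3, 16, 29, 42, 55]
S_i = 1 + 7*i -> [1, 8, 15, 22, 29]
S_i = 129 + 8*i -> [129, 137, 145, 153, 161]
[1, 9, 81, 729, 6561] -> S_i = 1*9^i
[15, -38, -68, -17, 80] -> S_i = Random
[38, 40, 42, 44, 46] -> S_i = 38 + 2*i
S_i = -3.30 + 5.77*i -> [-3.3, 2.47, 8.24, 14.01, 19.78]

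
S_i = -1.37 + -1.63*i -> [-1.37, -3.0, -4.63, -6.26, -7.89]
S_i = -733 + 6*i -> [-733, -727, -721, -715, -709]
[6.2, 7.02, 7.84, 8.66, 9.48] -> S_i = 6.20 + 0.82*i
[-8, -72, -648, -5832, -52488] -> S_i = -8*9^i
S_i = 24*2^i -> [24, 48, 96, 192, 384]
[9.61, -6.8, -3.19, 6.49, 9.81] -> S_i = Random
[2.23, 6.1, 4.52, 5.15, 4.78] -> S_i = Random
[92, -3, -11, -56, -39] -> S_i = Random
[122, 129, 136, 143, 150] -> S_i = 122 + 7*i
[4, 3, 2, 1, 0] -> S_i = 4 + -1*i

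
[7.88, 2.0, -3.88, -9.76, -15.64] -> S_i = 7.88 + -5.88*i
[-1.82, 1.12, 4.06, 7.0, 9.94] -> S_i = -1.82 + 2.94*i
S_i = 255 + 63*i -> [255, 318, 381, 444, 507]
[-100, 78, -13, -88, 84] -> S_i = Random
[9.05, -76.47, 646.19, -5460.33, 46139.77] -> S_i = 9.05*(-8.45)^i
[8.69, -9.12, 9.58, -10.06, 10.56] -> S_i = 8.69*(-1.05)^i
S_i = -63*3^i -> [-63, -189, -567, -1701, -5103]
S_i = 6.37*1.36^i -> [6.37, 8.66, 11.78, 16.02, 21.79]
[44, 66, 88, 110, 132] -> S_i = 44 + 22*i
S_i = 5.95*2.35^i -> [5.95, 13.98, 32.86, 77.22, 181.46]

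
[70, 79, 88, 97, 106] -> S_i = 70 + 9*i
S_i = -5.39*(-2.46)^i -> [-5.39, 13.26, -32.62, 80.24, -197.39]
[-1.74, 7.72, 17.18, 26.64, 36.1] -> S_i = -1.74 + 9.46*i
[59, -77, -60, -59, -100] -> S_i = Random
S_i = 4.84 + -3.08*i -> [4.84, 1.76, -1.32, -4.4, -7.48]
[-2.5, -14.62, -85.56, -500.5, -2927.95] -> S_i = -2.50*5.85^i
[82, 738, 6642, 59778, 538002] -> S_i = 82*9^i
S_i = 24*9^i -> [24, 216, 1944, 17496, 157464]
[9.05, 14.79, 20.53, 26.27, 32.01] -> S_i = 9.05 + 5.74*i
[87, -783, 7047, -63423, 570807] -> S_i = 87*-9^i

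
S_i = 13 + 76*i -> [13, 89, 165, 241, 317]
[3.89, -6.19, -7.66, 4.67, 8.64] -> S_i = Random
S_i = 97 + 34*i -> [97, 131, 165, 199, 233]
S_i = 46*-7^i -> [46, -322, 2254, -15778, 110446]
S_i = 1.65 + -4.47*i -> [1.65, -2.82, -7.29, -11.76, -16.23]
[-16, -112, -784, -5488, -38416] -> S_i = -16*7^i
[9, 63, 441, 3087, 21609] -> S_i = 9*7^i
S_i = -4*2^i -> [-4, -8, -16, -32, -64]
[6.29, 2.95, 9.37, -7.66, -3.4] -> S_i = Random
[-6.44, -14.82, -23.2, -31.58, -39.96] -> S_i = -6.44 + -8.38*i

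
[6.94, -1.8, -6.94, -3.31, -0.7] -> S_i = Random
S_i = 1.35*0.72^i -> [1.35, 0.97, 0.7, 0.5, 0.36]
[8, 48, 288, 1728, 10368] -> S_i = 8*6^i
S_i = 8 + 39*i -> [8, 47, 86, 125, 164]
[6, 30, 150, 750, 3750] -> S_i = 6*5^i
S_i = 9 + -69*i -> [9, -60, -129, -198, -267]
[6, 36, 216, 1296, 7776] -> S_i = 6*6^i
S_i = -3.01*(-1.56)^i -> [-3.01, 4.7, -7.33, 11.43, -17.83]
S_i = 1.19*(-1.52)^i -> [1.19, -1.81, 2.75, -4.18, 6.35]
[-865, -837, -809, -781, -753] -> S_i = -865 + 28*i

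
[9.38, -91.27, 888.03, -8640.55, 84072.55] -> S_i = 9.38*(-9.73)^i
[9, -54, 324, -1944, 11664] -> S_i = 9*-6^i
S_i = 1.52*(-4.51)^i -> [1.52, -6.86, 30.92, -139.44, 628.85]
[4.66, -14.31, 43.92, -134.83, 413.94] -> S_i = 4.66*(-3.07)^i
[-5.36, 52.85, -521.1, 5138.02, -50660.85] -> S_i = -5.36*(-9.86)^i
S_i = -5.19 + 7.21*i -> [-5.19, 2.02, 9.23, 16.44, 23.65]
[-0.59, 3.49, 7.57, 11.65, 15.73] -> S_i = -0.59 + 4.08*i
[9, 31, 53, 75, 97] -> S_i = 9 + 22*i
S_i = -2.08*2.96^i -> [-2.08, -6.16, -18.22, -53.94, -159.67]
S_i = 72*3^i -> [72, 216, 648, 1944, 5832]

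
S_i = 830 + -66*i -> [830, 764, 698, 632, 566]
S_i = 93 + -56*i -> [93, 37, -19, -75, -131]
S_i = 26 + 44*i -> [26, 70, 114, 158, 202]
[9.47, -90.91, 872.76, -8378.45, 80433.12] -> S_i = 9.47*(-9.60)^i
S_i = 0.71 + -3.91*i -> [0.71, -3.2, -7.11, -11.02, -14.93]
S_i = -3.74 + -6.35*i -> [-3.74, -10.09, -16.44, -22.79, -29.14]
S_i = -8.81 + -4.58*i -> [-8.81, -13.39, -17.97, -22.55, -27.13]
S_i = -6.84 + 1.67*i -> [-6.84, -5.17, -3.5, -1.83, -0.16]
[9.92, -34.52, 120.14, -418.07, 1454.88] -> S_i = 9.92*(-3.48)^i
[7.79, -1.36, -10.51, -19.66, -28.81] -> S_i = 7.79 + -9.15*i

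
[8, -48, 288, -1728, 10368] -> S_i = 8*-6^i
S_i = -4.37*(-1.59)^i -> [-4.37, 6.95, -11.05, 17.57, -27.93]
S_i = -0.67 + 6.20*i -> [-0.67, 5.53, 11.73, 17.93, 24.13]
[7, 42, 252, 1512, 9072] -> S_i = 7*6^i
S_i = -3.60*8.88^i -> [-3.6, -31.97, -283.88, -2520.82, -22384.86]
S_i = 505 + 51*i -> [505, 556, 607, 658, 709]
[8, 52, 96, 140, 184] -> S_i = 8 + 44*i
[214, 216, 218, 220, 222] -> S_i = 214 + 2*i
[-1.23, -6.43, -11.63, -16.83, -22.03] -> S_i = -1.23 + -5.20*i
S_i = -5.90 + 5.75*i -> [-5.9, -0.15, 5.6, 11.35, 17.1]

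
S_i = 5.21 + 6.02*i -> [5.21, 11.23, 17.25, 23.27, 29.29]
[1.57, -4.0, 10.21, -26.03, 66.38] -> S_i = 1.57*(-2.55)^i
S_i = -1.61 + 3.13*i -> [-1.61, 1.52, 4.65, 7.78, 10.91]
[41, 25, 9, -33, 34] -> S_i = Random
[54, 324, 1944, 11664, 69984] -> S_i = 54*6^i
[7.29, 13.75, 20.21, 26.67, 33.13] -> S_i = 7.29 + 6.46*i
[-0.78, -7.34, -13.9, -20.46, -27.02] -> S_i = -0.78 + -6.56*i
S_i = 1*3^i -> [1, 3, 9, 27, 81]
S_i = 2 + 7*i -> [2, 9, 16, 23, 30]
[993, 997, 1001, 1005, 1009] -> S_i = 993 + 4*i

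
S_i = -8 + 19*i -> [-8, 11, 30, 49, 68]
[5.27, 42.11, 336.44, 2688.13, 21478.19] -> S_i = 5.27*7.99^i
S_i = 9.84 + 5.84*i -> [9.84, 15.68, 21.52, 27.36, 33.2]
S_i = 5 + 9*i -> [5, 14, 23, 32, 41]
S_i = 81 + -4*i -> [81, 77, 73, 69, 65]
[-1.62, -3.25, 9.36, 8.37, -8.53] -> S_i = Random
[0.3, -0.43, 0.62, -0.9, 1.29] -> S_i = 0.30*(-1.44)^i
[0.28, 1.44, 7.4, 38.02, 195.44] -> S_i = 0.28*5.14^i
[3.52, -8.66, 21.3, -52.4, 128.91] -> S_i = 3.52*(-2.46)^i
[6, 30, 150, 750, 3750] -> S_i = 6*5^i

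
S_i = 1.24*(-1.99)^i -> [1.24, -2.47, 4.91, -9.77, 19.45]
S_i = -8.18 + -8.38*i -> [-8.18, -16.56, -24.94, -33.32, -41.7]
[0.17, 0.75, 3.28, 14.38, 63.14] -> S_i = 0.17*4.39^i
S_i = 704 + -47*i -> [704, 657, 610, 563, 516]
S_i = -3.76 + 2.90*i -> [-3.76, -0.86, 2.04, 4.94, 7.84]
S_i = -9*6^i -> [-9, -54, -324, -1944, -11664]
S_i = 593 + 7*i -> [593, 600, 607, 614, 621]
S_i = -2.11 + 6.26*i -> [-2.11, 4.15, 10.41, 16.67, 22.93]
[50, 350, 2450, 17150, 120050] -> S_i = 50*7^i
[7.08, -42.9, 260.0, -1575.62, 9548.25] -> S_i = 7.08*(-6.06)^i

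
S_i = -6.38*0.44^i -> [-6.38, -2.81, -1.24, -0.54, -0.24]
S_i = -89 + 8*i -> [-89, -81, -73, -65, -57]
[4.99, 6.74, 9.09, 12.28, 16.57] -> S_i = 4.99*1.35^i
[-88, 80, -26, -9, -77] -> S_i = Random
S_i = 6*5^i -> [6, 30, 150, 750, 3750]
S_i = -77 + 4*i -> [-77, -73, -69, -65, -61]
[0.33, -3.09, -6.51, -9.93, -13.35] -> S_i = 0.33 + -3.42*i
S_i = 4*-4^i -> [4, -16, 64, -256, 1024]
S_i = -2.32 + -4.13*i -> [-2.32, -6.45, -10.58, -14.71, -18.84]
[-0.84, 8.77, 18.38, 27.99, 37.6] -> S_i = -0.84 + 9.61*i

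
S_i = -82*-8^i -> [-82, 656, -5248, 41984, -335872]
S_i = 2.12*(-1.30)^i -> [2.12, -2.76, 3.58, -4.66, 6.05]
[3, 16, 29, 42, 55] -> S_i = 3 + 13*i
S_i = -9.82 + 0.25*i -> [-9.82, -9.57, -9.32, -9.07, -8.82]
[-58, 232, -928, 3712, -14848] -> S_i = -58*-4^i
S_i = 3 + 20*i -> [3, 23, 43, 63, 83]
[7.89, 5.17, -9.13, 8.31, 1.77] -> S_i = Random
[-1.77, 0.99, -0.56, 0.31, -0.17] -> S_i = -1.77*(-0.56)^i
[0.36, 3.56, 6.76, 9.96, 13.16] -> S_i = 0.36 + 3.20*i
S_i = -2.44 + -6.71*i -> [-2.44, -9.15, -15.86, -22.57, -29.28]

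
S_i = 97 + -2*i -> [97, 95, 93, 91, 89]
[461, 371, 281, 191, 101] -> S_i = 461 + -90*i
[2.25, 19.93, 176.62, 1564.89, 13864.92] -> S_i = 2.25*8.86^i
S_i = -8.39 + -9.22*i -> [-8.39, -17.61, -26.83, -36.05, -45.27]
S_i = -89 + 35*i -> [-89, -54, -19, 16, 51]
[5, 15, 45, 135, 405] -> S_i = 5*3^i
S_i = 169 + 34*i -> [169, 203, 237, 271, 305]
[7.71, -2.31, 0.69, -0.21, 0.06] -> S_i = 7.71*(-0.30)^i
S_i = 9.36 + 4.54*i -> [9.36, 13.9, 18.44, 22.98, 27.52]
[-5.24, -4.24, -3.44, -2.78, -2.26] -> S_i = -5.24*0.81^i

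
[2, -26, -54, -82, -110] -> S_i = 2 + -28*i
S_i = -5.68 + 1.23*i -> [-5.68, -4.45, -3.22, -1.99, -0.76]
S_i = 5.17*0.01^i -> [5.17, 0.05, 0.0, 0.0, 0.0]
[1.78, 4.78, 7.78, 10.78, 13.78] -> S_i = 1.78 + 3.00*i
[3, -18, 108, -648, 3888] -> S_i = 3*-6^i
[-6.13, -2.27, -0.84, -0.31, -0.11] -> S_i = -6.13*0.37^i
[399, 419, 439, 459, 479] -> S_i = 399 + 20*i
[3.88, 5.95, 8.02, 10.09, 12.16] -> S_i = 3.88 + 2.07*i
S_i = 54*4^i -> [54, 216, 864, 3456, 13824]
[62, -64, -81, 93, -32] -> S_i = Random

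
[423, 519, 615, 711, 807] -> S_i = 423 + 96*i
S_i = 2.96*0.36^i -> [2.96, 1.07, 0.38, 0.14, 0.05]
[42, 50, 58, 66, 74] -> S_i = 42 + 8*i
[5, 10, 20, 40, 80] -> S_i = 5*2^i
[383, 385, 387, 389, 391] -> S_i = 383 + 2*i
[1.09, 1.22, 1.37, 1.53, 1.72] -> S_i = 1.09*1.12^i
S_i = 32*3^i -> [32, 96, 288, 864, 2592]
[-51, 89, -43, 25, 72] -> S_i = Random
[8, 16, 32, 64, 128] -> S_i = 8*2^i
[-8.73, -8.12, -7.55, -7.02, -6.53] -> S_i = -8.73*0.93^i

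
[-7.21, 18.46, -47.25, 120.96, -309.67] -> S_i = -7.21*(-2.56)^i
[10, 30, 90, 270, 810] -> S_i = 10*3^i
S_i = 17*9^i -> [17, 153, 1377, 12393, 111537]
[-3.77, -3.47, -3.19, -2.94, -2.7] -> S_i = -3.77*0.92^i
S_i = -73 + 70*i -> [-73, -3, 67, 137, 207]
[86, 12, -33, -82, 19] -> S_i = Random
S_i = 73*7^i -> [73, 511, 3577, 25039, 175273]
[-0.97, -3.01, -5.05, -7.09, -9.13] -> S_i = -0.97 + -2.04*i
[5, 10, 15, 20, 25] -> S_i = 5 + 5*i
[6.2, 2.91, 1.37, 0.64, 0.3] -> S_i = 6.20*0.47^i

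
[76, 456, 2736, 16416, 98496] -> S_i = 76*6^i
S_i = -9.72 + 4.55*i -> [-9.72, -5.17, -0.62, 3.93, 8.48]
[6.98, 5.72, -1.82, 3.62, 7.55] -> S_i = Random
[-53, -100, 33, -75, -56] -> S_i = Random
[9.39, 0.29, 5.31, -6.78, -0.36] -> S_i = Random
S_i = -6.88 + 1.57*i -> [-6.88, -5.31, -3.74, -2.17, -0.6]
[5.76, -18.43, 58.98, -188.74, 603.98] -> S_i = 5.76*(-3.20)^i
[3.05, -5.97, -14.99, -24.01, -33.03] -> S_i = 3.05 + -9.02*i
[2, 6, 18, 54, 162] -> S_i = 2*3^i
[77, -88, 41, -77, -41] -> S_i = Random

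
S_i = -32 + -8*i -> [-32, -40, -48, -56, -64]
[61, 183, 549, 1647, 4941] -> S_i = 61*3^i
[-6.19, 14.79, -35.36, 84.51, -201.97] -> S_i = -6.19*(-2.39)^i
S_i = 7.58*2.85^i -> [7.58, 21.6, 61.57, 175.47, 500.09]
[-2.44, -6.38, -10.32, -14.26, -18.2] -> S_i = -2.44 + -3.94*i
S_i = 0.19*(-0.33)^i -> [0.19, -0.06, 0.02, -0.01, 0.0]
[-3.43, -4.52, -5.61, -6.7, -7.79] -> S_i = -3.43 + -1.09*i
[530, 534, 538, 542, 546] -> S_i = 530 + 4*i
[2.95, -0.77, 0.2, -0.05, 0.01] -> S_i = 2.95*(-0.26)^i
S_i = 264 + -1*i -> [264, 263, 262, 261, 260]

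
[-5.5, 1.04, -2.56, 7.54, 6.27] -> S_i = Random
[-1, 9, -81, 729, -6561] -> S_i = -1*-9^i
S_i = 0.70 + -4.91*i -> [0.7, -4.21, -9.12, -14.03, -18.94]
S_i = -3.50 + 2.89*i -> [-3.5, -0.61, 2.28, 5.17, 8.06]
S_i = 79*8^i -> [79, 632, 5056, 40448, 323584]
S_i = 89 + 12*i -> [89, 101, 113, 125, 137]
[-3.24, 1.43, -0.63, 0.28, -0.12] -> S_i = -3.24*(-0.44)^i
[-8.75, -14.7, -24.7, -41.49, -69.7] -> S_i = -8.75*1.68^i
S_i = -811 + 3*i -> [-811, -808, -805, -802, -799]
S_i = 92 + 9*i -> [92, 101, 110, 119, 128]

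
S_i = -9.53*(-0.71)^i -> [-9.53, 6.77, -4.8, 3.41, -2.42]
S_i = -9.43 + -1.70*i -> [-9.43, -11.13, -12.83, -14.53, -16.23]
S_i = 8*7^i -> [8, 56, 392, 2744, 19208]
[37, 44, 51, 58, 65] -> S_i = 37 + 7*i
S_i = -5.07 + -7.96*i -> [-5.07, -13.03, -20.99, -28.95, -36.91]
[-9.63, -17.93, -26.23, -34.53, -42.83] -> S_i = -9.63 + -8.30*i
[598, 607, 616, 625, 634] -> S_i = 598 + 9*i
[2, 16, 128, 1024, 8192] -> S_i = 2*8^i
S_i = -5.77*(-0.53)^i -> [-5.77, 3.06, -1.62, 0.86, -0.46]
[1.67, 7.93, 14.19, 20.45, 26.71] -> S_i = 1.67 + 6.26*i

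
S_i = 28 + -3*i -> [28, 25, 22, 19, 16]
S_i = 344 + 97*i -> [344, 441, 538, 635, 732]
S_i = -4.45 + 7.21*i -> [-4.45, 2.76, 9.97, 17.18, 24.39]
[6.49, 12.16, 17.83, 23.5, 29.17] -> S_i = 6.49 + 5.67*i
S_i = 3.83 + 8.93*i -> [3.83, 12.76, 21.69, 30.62, 39.55]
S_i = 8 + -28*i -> [8, -20, -48, -76, -104]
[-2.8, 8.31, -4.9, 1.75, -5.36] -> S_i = Random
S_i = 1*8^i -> [1, 8, 64, 512, 4096]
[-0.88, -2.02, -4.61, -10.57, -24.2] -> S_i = -0.88*2.29^i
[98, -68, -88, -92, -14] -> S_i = Random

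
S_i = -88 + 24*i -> [-88, -64, -40, -16, 8]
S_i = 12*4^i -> [12, 48, 192, 768, 3072]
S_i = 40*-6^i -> [40, -240, 1440, -8640, 51840]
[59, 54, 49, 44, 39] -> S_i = 59 + -5*i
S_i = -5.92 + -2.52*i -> [-5.92, -8.44, -10.96, -13.48, -16.0]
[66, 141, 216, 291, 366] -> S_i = 66 + 75*i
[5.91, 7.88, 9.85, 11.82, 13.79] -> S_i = 5.91 + 1.97*i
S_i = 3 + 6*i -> [3, 9, 15, 21, 27]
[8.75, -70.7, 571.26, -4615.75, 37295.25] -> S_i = 8.75*(-8.08)^i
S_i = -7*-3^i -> [-7, 21, -63, 189, -567]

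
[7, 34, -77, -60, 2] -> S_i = Random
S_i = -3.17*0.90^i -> [-3.17, -2.85, -2.57, -2.31, -2.08]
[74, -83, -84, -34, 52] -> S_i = Random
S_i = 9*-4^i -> [9, -36, 144, -576, 2304]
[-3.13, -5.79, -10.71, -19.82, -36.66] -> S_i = -3.13*1.85^i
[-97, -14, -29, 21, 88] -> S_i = Random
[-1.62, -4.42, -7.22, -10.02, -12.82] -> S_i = -1.62 + -2.80*i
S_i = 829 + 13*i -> [829, 842, 855, 868, 881]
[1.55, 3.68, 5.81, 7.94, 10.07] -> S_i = 1.55 + 2.13*i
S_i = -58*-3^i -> [-58, 174, -522, 1566, -4698]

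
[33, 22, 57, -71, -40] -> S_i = Random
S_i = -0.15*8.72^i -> [-0.15, -1.31, -11.41, -99.46, -867.28]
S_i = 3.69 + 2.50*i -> [3.69, 6.19, 8.69, 11.19, 13.69]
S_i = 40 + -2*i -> [40, 38, 36, 34, 32]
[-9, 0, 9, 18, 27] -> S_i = -9 + 9*i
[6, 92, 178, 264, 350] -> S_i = 6 + 86*i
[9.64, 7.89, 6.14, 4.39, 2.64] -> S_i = 9.64 + -1.75*i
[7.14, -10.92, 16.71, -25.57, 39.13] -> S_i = 7.14*(-1.53)^i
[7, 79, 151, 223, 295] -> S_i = 7 + 72*i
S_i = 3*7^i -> [3, 21, 147, 1029, 7203]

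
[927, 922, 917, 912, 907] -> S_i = 927 + -5*i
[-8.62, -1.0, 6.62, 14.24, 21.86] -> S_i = -8.62 + 7.62*i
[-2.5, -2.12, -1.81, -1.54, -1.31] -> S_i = -2.50*0.85^i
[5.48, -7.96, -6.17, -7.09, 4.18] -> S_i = Random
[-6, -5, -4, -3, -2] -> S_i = -6 + 1*i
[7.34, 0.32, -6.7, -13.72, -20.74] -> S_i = 7.34 + -7.02*i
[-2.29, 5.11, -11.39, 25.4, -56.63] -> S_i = -2.29*(-2.23)^i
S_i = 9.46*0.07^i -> [9.46, 0.66, 0.05, 0.0, 0.0]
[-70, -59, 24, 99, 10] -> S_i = Random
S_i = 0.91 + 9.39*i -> [0.91, 10.3, 19.69, 29.08, 38.47]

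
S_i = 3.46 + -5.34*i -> [3.46, -1.88, -7.22, -12.56, -17.9]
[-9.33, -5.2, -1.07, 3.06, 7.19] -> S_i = -9.33 + 4.13*i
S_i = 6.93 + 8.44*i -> [6.93, 15.37, 23.81, 32.25, 40.69]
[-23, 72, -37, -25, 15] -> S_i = Random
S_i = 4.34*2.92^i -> [4.34, 12.67, 37.0, 108.05, 315.52]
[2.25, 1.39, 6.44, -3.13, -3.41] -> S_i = Random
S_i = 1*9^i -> [1, 9, 81, 729, 6561]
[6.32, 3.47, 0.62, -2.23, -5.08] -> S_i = 6.32 + -2.85*i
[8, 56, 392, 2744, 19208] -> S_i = 8*7^i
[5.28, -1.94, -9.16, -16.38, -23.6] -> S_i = 5.28 + -7.22*i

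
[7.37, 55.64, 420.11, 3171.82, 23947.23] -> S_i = 7.37*7.55^i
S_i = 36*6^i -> [36, 216, 1296, 7776, 46656]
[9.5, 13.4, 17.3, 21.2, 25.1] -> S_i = 9.50 + 3.90*i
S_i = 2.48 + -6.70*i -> [2.48, -4.22, -10.92, -17.62, -24.32]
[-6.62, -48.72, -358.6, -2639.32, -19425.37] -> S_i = -6.62*7.36^i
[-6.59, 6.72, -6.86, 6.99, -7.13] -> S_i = -6.59*(-1.02)^i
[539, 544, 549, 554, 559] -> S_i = 539 + 5*i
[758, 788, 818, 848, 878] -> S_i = 758 + 30*i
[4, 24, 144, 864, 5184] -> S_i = 4*6^i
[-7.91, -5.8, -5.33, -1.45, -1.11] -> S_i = Random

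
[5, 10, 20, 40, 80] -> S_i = 5*2^i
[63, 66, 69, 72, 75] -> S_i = 63 + 3*i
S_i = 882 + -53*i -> [882, 829, 776, 723, 670]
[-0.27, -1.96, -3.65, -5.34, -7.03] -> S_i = -0.27 + -1.69*i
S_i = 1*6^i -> [1, 6, 36, 216, 1296]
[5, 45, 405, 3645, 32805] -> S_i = 5*9^i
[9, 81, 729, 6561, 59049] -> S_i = 9*9^i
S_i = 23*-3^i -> [23, -69, 207, -621, 1863]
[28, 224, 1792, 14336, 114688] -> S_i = 28*8^i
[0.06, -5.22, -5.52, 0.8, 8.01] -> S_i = Random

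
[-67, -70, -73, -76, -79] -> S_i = -67 + -3*i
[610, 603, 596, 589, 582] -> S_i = 610 + -7*i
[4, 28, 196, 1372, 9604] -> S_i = 4*7^i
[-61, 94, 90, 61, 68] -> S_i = Random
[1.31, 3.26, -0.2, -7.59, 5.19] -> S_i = Random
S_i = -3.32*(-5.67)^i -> [-3.32, 18.82, -106.73, 605.18, -3431.39]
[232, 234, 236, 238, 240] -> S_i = 232 + 2*i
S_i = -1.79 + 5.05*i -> [-1.79, 3.26, 8.31, 13.36, 18.41]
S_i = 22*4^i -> [22, 88, 352, 1408, 5632]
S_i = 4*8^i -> [4, 32, 256, 2048, 16384]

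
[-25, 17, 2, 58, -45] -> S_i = Random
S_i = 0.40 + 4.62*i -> [0.4, 5.02, 9.64, 14.26, 18.88]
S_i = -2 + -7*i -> [-2, -9, -16, -23, -30]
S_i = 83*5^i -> [83, 415, 2075, 10375, 51875]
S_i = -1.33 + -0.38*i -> [-1.33, -1.71, -2.09, -2.47, -2.85]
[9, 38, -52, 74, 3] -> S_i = Random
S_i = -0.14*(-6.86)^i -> [-0.14, 0.96, -6.59, 45.2, -310.04]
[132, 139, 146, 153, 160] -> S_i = 132 + 7*i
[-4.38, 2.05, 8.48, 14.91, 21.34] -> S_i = -4.38 + 6.43*i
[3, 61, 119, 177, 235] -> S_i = 3 + 58*i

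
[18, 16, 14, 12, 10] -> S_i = 18 + -2*i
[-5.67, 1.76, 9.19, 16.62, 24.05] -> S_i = -5.67 + 7.43*i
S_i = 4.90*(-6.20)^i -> [4.9, -30.38, 188.36, -1167.81, 7240.4]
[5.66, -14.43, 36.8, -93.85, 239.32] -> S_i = 5.66*(-2.55)^i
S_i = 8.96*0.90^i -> [8.96, 8.06, 7.26, 6.53, 5.88]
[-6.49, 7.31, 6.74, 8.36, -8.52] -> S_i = Random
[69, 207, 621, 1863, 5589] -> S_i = 69*3^i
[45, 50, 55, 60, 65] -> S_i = 45 + 5*i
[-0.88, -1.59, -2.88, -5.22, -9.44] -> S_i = -0.88*1.81^i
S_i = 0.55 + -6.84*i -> [0.55, -6.29, -13.13, -19.97, -26.81]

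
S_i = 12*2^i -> [12, 24, 48, 96, 192]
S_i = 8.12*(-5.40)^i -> [8.12, -43.85, 236.78, -1278.61, 6904.48]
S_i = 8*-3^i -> [8, -24, 72, -216, 648]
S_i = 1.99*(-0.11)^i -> [1.99, -0.22, 0.02, -0.0, 0.0]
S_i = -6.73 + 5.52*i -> [-6.73, -1.21, 4.31, 9.83, 15.35]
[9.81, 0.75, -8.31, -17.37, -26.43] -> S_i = 9.81 + -9.06*i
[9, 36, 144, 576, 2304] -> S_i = 9*4^i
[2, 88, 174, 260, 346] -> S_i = 2 + 86*i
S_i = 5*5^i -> [5, 25, 125, 625, 3125]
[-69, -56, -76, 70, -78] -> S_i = Random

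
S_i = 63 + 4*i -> [63, 67, 71, 75, 79]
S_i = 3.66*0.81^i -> [3.66, 2.96, 2.4, 1.95, 1.58]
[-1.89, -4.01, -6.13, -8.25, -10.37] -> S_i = -1.89 + -2.12*i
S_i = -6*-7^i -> [-6, 42, -294, 2058, -14406]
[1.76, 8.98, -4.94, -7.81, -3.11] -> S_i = Random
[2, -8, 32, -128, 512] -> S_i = 2*-4^i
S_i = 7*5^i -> [7, 35, 175, 875, 4375]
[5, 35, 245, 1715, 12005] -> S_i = 5*7^i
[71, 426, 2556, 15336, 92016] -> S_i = 71*6^i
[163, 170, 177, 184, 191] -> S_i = 163 + 7*i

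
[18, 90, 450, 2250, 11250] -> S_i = 18*5^i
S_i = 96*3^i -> [96, 288, 864, 2592, 7776]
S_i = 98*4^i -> [98, 392, 1568, 6272, 25088]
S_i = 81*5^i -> [81, 405, 2025, 10125, 50625]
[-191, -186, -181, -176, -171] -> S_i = -191 + 5*i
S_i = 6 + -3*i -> [6, 3, 0, -3, -6]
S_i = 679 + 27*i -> [679, 706, 733, 760, 787]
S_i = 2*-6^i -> [2, -12, 72, -432, 2592]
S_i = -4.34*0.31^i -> [-4.34, -1.35, -0.42, -0.13, -0.04]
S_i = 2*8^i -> [2, 16, 128, 1024, 8192]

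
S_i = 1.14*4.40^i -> [1.14, 5.02, 22.07, 97.11, 427.28]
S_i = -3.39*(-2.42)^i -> [-3.39, 8.2, -19.85, 48.04, -116.27]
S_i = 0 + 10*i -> [0, 10, 20, 30, 40]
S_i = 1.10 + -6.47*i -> [1.1, -5.37, -11.84, -18.31, -24.78]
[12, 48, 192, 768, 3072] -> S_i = 12*4^i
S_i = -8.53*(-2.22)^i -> [-8.53, 18.94, -42.04, 93.33, -207.19]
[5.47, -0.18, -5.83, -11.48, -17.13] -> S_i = 5.47 + -5.65*i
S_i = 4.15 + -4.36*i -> [4.15, -0.21, -4.57, -8.93, -13.29]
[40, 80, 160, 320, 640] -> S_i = 40*2^i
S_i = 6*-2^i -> [6, -12, 24, -48, 96]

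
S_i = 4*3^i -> [4, 12, 36, 108, 324]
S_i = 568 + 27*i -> [568, 595, 622, 649, 676]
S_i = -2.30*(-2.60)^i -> [-2.3, 5.98, -15.55, 40.42, -105.1]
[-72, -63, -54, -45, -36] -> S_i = -72 + 9*i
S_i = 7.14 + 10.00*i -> [7.14, 17.14, 27.14, 37.14, 47.14]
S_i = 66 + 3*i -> [66, 69, 72, 75, 78]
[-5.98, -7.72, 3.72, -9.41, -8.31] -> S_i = Random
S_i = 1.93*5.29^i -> [1.93, 10.21, 54.01, 285.71, 1511.4]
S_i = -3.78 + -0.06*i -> [-3.78, -3.84, -3.9, -3.96, -4.02]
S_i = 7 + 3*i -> [7, 10, 13, 16, 19]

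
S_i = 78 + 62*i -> [78, 140, 202, 264, 326]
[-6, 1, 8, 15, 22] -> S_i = -6 + 7*i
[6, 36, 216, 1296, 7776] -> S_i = 6*6^i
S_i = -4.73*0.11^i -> [-4.73, -0.52, -0.06, -0.01, -0.0]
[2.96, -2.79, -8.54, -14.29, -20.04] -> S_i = 2.96 + -5.75*i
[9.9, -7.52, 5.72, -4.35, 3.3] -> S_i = 9.90*(-0.76)^i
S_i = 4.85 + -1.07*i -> [4.85, 3.78, 2.71, 1.64, 0.57]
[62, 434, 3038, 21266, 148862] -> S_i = 62*7^i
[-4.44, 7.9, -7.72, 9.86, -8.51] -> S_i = Random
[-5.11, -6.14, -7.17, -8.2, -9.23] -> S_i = -5.11 + -1.03*i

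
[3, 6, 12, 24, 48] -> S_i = 3*2^i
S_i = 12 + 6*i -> [12, 18, 24, 30, 36]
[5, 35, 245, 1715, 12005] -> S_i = 5*7^i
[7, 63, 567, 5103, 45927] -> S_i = 7*9^i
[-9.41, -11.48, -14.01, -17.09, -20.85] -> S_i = -9.41*1.22^i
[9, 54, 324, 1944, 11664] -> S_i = 9*6^i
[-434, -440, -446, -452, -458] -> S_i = -434 + -6*i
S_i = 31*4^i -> [31, 124, 496, 1984, 7936]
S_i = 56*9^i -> [56, 504, 4536, 40824, 367416]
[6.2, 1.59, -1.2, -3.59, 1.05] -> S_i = Random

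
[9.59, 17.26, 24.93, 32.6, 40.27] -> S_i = 9.59 + 7.67*i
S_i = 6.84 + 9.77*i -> [6.84, 16.61, 26.38, 36.15, 45.92]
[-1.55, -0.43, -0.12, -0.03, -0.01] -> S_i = -1.55*0.28^i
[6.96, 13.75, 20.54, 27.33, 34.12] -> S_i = 6.96 + 6.79*i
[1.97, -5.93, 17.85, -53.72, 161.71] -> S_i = 1.97*(-3.01)^i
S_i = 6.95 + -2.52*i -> [6.95, 4.43, 1.91, -0.61, -3.13]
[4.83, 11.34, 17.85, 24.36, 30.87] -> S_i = 4.83 + 6.51*i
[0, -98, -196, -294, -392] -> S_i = 0 + -98*i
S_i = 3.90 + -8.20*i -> [3.9, -4.3, -12.5, -20.7, -28.9]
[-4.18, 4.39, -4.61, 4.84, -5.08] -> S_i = -4.18*(-1.05)^i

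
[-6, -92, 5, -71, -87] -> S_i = Random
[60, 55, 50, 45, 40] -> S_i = 60 + -5*i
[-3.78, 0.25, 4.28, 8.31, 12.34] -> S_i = -3.78 + 4.03*i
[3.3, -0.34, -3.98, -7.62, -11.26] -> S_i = 3.30 + -3.64*i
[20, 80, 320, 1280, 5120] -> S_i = 20*4^i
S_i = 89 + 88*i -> [89, 177, 265, 353, 441]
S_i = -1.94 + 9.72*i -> [-1.94, 7.78, 17.5, 27.22, 36.94]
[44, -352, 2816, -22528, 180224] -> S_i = 44*-8^i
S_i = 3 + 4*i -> [3, 7, 11, 15, 19]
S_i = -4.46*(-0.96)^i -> [-4.46, 4.28, -4.11, 3.95, -3.79]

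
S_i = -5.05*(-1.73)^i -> [-5.05, 8.74, -15.11, 26.15, -45.24]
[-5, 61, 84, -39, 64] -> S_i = Random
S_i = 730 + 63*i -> [730, 793, 856, 919, 982]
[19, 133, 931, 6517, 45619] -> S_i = 19*7^i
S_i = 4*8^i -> [4, 32, 256, 2048, 16384]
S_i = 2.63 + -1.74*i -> [2.63, 0.89, -0.85, -2.59, -4.33]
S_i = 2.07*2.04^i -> [2.07, 4.22, 8.61, 17.57, 35.85]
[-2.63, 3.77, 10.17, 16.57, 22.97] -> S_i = -2.63 + 6.40*i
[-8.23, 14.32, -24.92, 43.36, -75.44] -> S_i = -8.23*(-1.74)^i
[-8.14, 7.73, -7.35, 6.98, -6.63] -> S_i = -8.14*(-0.95)^i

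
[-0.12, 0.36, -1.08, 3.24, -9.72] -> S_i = -0.12*(-3.00)^i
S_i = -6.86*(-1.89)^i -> [-6.86, 12.97, -24.5, 46.31, -87.53]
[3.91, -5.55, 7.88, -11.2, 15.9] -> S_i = 3.91*(-1.42)^i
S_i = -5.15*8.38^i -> [-5.15, -43.16, -361.66, -3030.67, -25397.05]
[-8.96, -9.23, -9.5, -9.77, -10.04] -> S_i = -8.96 + -0.27*i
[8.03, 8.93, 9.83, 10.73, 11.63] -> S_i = 8.03 + 0.90*i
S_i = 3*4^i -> [3, 12, 48, 192, 768]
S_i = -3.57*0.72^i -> [-3.57, -2.57, -1.85, -1.33, -0.96]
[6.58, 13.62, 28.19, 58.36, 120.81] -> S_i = 6.58*2.07^i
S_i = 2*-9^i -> [2, -18, 162, -1458, 13122]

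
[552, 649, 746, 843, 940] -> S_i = 552 + 97*i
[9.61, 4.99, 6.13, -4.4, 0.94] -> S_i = Random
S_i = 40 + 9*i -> [40, 49, 58, 67, 76]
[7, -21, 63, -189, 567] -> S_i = 7*-3^i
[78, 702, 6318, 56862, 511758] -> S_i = 78*9^i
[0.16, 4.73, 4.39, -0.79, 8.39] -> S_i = Random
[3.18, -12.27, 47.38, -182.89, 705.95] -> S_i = 3.18*(-3.86)^i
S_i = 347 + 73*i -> [347, 420, 493, 566, 639]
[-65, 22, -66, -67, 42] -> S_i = Random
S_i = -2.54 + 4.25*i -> [-2.54, 1.71, 5.96, 10.21, 14.46]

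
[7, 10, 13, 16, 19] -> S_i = 7 + 3*i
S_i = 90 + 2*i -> [90, 92, 94, 96, 98]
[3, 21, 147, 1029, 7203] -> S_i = 3*7^i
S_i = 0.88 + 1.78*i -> [0.88, 2.66, 4.44, 6.22, 8.0]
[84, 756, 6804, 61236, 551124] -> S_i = 84*9^i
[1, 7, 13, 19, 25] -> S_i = 1 + 6*i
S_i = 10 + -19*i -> [10, -9, -28, -47, -66]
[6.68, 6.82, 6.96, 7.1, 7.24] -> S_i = 6.68 + 0.14*i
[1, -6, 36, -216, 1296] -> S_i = 1*-6^i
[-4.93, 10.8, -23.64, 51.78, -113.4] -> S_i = -4.93*(-2.19)^i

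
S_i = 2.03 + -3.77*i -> [2.03, -1.74, -5.51, -9.28, -13.05]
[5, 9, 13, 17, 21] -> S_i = 5 + 4*i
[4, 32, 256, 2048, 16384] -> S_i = 4*8^i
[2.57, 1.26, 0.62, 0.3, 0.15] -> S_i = 2.57*0.49^i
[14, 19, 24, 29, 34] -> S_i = 14 + 5*i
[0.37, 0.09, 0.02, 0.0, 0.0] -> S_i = 0.37*0.23^i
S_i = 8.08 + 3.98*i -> [8.08, 12.06, 16.04, 20.02, 24.0]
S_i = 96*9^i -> [96, 864, 7776, 69984, 629856]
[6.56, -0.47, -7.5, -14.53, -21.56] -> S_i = 6.56 + -7.03*i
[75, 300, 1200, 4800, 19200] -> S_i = 75*4^i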